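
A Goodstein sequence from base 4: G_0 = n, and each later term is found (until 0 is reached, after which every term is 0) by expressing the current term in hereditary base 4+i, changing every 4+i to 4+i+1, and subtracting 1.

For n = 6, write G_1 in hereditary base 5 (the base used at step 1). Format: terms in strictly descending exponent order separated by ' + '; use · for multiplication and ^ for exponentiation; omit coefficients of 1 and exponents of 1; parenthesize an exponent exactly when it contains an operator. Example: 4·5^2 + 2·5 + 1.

5 + 1

G_0=6  [base 4] 4 + 2  →[4↦5]→  5 + 2 = 7  −1 ⇒ G_1=6
G_1=6  [base 5] 5 + 1  →[5↦6]→  6 + 1 = 7  −1 ⇒ G_2=6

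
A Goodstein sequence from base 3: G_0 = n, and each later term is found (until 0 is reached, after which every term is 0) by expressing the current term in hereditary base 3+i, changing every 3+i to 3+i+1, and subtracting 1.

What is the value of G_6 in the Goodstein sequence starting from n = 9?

base 3: 9 = 3^2; at 4: 4^2 = 16; next = 15
base 4: 15 = 3·4 + 3; at 5: 3·5 + 3 = 18; next = 17
base 5: 17 = 3·5 + 2; at 6: 3·6 + 2 = 20; next = 19
base 6: 19 = 3·6 + 1; at 7: 3·7 + 1 = 22; next = 21
base 7: 21 = 3·7; at 8: 3·8 = 24; next = 23
base 8: 23 = 2·8 + 7; at 9: 2·9 + 7 = 25; next = 24
base 9: 24 = 2·9 + 6; at 10: 2·10 + 6 = 26; next = 25

24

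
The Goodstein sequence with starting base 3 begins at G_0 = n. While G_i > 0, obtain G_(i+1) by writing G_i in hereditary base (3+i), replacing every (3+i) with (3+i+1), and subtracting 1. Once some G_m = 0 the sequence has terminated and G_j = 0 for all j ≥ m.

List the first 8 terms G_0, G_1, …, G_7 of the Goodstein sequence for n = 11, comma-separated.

11 —HB3→ 3^2 + 2 —bump→ 4^2 + 2 = 18 —(−1)→ 17
17 —HB4→ 4^2 + 1 —bump→ 5^2 + 1 = 26 —(−1)→ 25
25 —HB5→ 5^2 —bump→ 6^2 = 36 —(−1)→ 35
35 —HB6→ 5·6 + 5 —bump→ 5·7 + 5 = 40 —(−1)→ 39
39 —HB7→ 5·7 + 4 —bump→ 5·8 + 4 = 44 —(−1)→ 43
43 —HB8→ 5·8 + 3 —bump→ 5·9 + 3 = 48 —(−1)→ 47
47 —HB9→ 5·9 + 2 —bump→ 5·10 + 2 = 52 —(−1)→ 51

11, 17, 25, 35, 39, 43, 47, 51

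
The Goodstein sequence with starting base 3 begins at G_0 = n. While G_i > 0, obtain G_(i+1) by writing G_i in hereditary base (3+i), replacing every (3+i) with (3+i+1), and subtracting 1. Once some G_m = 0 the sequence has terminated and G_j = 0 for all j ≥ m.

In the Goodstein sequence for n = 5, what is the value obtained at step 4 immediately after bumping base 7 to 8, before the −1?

4

5 —HB3→ 3 + 2 —bump→ 4 + 2 = 6 —(−1)→ 5
5 —HB4→ 4 + 1 —bump→ 5 + 1 = 6 —(−1)→ 5
5 —HB5→ 5 —bump→ 6 = 6 —(−1)→ 5
5 —HB6→ 5 —bump→ 5 = 5 —(−1)→ 4
4 —HB7→ 4 —bump→ 4 = 4 —(−1)→ 3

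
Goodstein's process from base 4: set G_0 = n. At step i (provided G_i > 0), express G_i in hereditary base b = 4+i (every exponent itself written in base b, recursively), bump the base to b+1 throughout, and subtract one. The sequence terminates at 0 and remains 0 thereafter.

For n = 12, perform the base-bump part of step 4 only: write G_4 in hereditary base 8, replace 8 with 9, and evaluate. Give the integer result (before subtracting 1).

19

G_0 = 12. HB_4(12) = 3·4. Bump = 15. G_1 = 14.
G_1 = 14. HB_5(14) = 2·5 + 4. Bump = 16. G_2 = 15.
G_2 = 15. HB_6(15) = 2·6 + 3. Bump = 17. G_3 = 16.
G_3 = 16. HB_7(16) = 2·7 + 2. Bump = 18. G_4 = 17.
G_4 = 17. HB_8(17) = 2·8 + 1. Bump = 19. G_5 = 18.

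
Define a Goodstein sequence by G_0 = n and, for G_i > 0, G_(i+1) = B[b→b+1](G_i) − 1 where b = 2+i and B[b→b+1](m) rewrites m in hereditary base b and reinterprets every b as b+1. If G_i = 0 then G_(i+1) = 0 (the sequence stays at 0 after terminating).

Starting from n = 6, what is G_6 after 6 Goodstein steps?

187243

G_0 = 6. HB_2(6) = 2^2 + 2. Bump = 30. G_1 = 29.
G_1 = 29. HB_3(29) = 3^3 + 2. Bump = 258. G_2 = 257.
G_2 = 257. HB_4(257) = 4^4 + 1. Bump = 3126. G_3 = 3125.
G_3 = 3125. HB_5(3125) = 5^5. Bump = 46656. G_4 = 46655.
G_4 = 46655. HB_6(46655) = 5·6^5 + 5·6^4 + 5·6^3 + 5·6^2 + 5·6 + 5. Bump = 98040. G_5 = 98039.
G_5 = 98039. HB_7(98039) = 5·7^5 + 5·7^4 + 5·7^3 + 5·7^2 + 5·7 + 4. Bump = 187244. G_6 = 187243.
G_6 = 187243. HB_8(187243) = 5·8^5 + 5·8^4 + 5·8^3 + 5·8^2 + 5·8 + 3. Bump = 332148. G_7 = 332147.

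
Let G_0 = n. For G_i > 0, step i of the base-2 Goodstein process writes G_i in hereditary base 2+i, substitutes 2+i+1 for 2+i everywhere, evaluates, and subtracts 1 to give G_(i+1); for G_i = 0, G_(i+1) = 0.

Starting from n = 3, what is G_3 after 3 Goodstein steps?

3 —HB2→ 2 + 1 —bump→ 3 + 1 = 4 —(−1)→ 3
3 —HB3→ 3 —bump→ 4 = 4 —(−1)→ 3
3 —HB4→ 3 —bump→ 3 = 3 —(−1)→ 2
2 —HB5→ 2 —bump→ 2 = 2 —(−1)→ 1

2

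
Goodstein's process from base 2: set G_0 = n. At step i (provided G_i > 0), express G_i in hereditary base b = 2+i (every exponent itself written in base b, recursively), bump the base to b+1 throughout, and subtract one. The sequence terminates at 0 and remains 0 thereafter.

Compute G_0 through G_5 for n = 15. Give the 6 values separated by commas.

(0) 15|_2 = 2^(2 + 1) + 2^2 + 2 + 1 ↦ 3^(3 + 1) + 3^3 + 3 + 1|_3 = 112 ⇒ 111
(1) 111|_3 = 3^(3 + 1) + 3^3 + 3 ↦ 4^(4 + 1) + 4^4 + 4|_4 = 1284 ⇒ 1283
(2) 1283|_4 = 4^(4 + 1) + 4^4 + 3 ↦ 5^(5 + 1) + 5^5 + 3|_5 = 18753 ⇒ 18752
(3) 18752|_5 = 5^(5 + 1) + 5^5 + 2 ↦ 6^(6 + 1) + 6^6 + 2|_6 = 326594 ⇒ 326593
(4) 326593|_6 = 6^(6 + 1) + 6^6 + 1 ↦ 7^(7 + 1) + 7^7 + 1|_7 = 6588345 ⇒ 6588344

15, 111, 1283, 18752, 326593, 6588344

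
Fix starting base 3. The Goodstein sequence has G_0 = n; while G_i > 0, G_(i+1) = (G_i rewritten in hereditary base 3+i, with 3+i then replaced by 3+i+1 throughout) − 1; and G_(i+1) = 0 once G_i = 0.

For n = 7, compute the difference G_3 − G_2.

0

step 0: 7 = 2·3 + 1; sub 4 for 3: 2·4 + 1; = 9; G_1 = 9−1 = 8
step 1: 8 = 2·4; sub 5 for 4: 2·5; = 10; G_2 = 10−1 = 9
step 2: 9 = 5 + 4; sub 6 for 5: 6 + 4; = 10; G_3 = 10−1 = 9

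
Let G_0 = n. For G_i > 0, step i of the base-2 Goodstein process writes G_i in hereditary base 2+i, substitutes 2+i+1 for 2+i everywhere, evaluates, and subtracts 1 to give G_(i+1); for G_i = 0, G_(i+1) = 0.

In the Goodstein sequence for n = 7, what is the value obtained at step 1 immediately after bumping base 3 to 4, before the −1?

[0] 7 ≡ 2^2 + 2 + 1 (base 2). Lift 3: 31. −1: 30.
[1] 30 ≡ 3^3 + 3 (base 3). Lift 4: 260. −1: 259.

260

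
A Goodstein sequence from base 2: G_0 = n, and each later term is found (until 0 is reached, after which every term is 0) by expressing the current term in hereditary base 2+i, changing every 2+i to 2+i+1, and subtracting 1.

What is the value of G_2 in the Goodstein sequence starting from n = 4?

41

step 0: 4 = 2^2; sub 3 for 2: 3^3; = 27; G_1 = 27−1 = 26
step 1: 26 = 2·3^2 + 2·3 + 2; sub 4 for 3: 2·4^2 + 2·4 + 2; = 42; G_2 = 42−1 = 41
step 2: 41 = 2·4^2 + 2·4 + 1; sub 5 for 4: 2·5^2 + 2·5 + 1; = 61; G_3 = 61−1 = 60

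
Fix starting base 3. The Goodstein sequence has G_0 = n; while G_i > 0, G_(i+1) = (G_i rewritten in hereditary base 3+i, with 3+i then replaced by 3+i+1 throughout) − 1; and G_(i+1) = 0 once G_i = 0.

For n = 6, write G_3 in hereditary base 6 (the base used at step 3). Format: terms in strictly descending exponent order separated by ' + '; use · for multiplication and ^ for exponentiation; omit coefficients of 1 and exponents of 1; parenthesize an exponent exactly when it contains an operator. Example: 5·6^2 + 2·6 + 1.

6 + 1

i=0: 6 = 2·3 (b=3); 3→4: 2·4 = 8; 8−1 = 7
i=1: 7 = 4 + 3 (b=4); 4→5: 5 + 3 = 8; 8−1 = 7
i=2: 7 = 5 + 2 (b=5); 5→6: 6 + 2 = 8; 8−1 = 7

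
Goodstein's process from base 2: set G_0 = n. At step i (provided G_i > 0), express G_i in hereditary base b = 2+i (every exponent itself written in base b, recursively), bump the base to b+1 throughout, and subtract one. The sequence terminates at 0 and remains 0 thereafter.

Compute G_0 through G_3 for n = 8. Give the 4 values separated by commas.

[0] 8 ≡ 2^(2 + 1) (base 2). Lift 3: 81. −1: 80.
[1] 80 ≡ 2·3^3 + 2·3^2 + 2·3 + 2 (base 3). Lift 4: 554. −1: 553.
[2] 553 ≡ 2·4^4 + 2·4^2 + 2·4 + 1 (base 4). Lift 5: 6311. −1: 6310.

8, 80, 553, 6310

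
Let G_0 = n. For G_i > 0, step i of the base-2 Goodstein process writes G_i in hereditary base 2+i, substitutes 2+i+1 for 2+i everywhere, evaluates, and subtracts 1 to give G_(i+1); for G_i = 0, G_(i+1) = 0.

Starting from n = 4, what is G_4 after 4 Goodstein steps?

83

[0] 4 ≡ 2^2 (base 2). Lift 3: 27. −1: 26.
[1] 26 ≡ 2·3^2 + 2·3 + 2 (base 3). Lift 4: 42. −1: 41.
[2] 41 ≡ 2·4^2 + 2·4 + 1 (base 4). Lift 5: 61. −1: 60.
[3] 60 ≡ 2·5^2 + 2·5 (base 5). Lift 6: 84. −1: 83.
[4] 83 ≡ 2·6^2 + 6 + 5 (base 6). Lift 7: 110. −1: 109.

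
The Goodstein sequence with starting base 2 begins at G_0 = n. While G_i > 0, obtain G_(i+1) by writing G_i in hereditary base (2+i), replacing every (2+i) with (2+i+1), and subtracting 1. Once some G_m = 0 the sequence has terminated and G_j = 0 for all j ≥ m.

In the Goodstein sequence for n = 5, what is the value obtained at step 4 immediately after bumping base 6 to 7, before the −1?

G_0 = 5. HB_2(5) = 2^2 + 1. Bump = 28. G_1 = 27.
G_1 = 27. HB_3(27) = 3^3. Bump = 256. G_2 = 255.
G_2 = 255. HB_4(255) = 3·4^3 + 3·4^2 + 3·4 + 3. Bump = 468. G_3 = 467.
G_3 = 467. HB_5(467) = 3·5^3 + 3·5^2 + 3·5 + 2. Bump = 776. G_4 = 775.
G_4 = 775. HB_6(775) = 3·6^3 + 3·6^2 + 3·6 + 1. Bump = 1198. G_5 = 1197.

1198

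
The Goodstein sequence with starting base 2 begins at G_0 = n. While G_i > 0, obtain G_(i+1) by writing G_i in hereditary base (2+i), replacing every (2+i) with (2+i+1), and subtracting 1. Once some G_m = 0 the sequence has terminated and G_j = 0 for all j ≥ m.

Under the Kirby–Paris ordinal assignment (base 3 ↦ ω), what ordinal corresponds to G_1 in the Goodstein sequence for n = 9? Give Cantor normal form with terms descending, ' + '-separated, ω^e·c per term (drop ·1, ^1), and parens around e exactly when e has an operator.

ω^(ω + 1)

G_0 = 9. HB_2(9) = 2^(2 + 1) + 1. Bump = 82. G_1 = 81.
G_1 = 81. HB_3(81) = 3^(3 + 1). Bump = 1024. G_2 = 1023.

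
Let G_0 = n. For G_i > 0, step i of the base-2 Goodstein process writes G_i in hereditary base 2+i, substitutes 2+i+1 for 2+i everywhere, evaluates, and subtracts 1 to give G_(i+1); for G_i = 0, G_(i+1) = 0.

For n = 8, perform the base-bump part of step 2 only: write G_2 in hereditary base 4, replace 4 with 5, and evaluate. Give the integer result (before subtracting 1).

step 0: 8 = 2^(2 + 1); sub 3 for 2: 3^(3 + 1); = 81; G_1 = 81−1 = 80
step 1: 80 = 2·3^3 + 2·3^2 + 2·3 + 2; sub 4 for 3: 2·4^4 + 2·4^2 + 2·4 + 2; = 554; G_2 = 554−1 = 553
step 2: 553 = 2·4^4 + 2·4^2 + 2·4 + 1; sub 5 for 4: 2·5^5 + 2·5^2 + 2·5 + 1; = 6311; G_3 = 6311−1 = 6310

6311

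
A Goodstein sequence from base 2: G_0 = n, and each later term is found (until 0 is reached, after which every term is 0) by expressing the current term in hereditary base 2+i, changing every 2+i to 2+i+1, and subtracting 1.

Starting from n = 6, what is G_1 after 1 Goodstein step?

G_0 = 6. HB_2(6) = 2^2 + 2. Bump = 30. G_1 = 29.
G_1 = 29. HB_3(29) = 3^3 + 2. Bump = 258. G_2 = 257.

29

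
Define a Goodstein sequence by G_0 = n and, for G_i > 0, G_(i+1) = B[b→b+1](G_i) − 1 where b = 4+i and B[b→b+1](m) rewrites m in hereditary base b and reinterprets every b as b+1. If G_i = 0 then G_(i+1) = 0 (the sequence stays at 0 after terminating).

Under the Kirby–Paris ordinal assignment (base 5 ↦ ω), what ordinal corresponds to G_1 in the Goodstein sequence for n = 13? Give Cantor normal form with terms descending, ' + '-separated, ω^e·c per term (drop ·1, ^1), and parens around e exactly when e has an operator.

[0] 13 ≡ 3·4 + 1 (base 4). Lift 5: 16. −1: 15.
[1] 15 ≡ 3·5 (base 5). Lift 6: 18. −1: 17.

ω·3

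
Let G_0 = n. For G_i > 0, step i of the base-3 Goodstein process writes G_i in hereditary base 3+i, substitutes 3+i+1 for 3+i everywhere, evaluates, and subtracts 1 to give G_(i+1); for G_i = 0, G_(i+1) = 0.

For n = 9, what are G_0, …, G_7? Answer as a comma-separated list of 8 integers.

(0) 9|_3 = 3^2 ↦ 4^2|_4 = 16 ⇒ 15
(1) 15|_4 = 3·4 + 3 ↦ 3·5 + 3|_5 = 18 ⇒ 17
(2) 17|_5 = 3·5 + 2 ↦ 3·6 + 2|_6 = 20 ⇒ 19
(3) 19|_6 = 3·6 + 1 ↦ 3·7 + 1|_7 = 22 ⇒ 21
(4) 21|_7 = 3·7 ↦ 3·8|_8 = 24 ⇒ 23
(5) 23|_8 = 2·8 + 7 ↦ 2·9 + 7|_9 = 25 ⇒ 24
(6) 24|_9 = 2·9 + 6 ↦ 2·10 + 6|_10 = 26 ⇒ 25

9, 15, 17, 19, 21, 23, 24, 25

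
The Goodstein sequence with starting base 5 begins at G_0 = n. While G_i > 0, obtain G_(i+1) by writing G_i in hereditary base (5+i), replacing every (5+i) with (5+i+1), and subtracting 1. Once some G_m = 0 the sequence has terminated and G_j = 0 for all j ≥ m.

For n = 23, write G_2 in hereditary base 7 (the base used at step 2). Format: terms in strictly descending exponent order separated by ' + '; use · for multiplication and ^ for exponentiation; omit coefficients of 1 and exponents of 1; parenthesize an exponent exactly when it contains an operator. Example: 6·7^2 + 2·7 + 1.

4·7 + 1

G_0 = 23. HB_5(23) = 4·5 + 3. Bump = 27. G_1 = 26.
G_1 = 26. HB_6(26) = 4·6 + 2. Bump = 30. G_2 = 29.
G_2 = 29. HB_7(29) = 4·7 + 1. Bump = 33. G_3 = 32.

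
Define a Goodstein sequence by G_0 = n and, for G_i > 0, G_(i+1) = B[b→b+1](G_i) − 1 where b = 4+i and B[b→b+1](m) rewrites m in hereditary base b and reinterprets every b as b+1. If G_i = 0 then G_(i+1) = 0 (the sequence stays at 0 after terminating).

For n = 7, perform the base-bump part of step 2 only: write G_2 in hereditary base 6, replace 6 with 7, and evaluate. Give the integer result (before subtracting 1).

8

G_0 = 7. HB_4(7) = 4 + 3. Bump = 8. G_1 = 7.
G_1 = 7. HB_5(7) = 5 + 2. Bump = 8. G_2 = 7.
G_2 = 7. HB_6(7) = 6 + 1. Bump = 8. G_3 = 7.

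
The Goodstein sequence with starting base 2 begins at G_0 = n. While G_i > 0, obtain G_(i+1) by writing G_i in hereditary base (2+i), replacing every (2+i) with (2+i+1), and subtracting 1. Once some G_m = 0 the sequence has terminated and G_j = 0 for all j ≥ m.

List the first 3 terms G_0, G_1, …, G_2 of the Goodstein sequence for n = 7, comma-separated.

7, 30, 259

[0] 7 ≡ 2^2 + 2 + 1 (base 2). Lift 3: 31. −1: 30.
[1] 30 ≡ 3^3 + 3 (base 3). Lift 4: 260. −1: 259.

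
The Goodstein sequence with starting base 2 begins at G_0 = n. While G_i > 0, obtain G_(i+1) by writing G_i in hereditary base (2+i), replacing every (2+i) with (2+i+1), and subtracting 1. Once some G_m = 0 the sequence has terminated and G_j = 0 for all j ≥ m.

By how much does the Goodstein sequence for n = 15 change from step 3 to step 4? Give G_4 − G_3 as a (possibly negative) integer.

307841

15 —HB2→ 2^(2 + 1) + 2^2 + 2 + 1 —bump→ 3^(3 + 1) + 3^3 + 3 + 1 = 112 —(−1)→ 111
111 —HB3→ 3^(3 + 1) + 3^3 + 3 —bump→ 4^(4 + 1) + 4^4 + 4 = 1284 —(−1)→ 1283
1283 —HB4→ 4^(4 + 1) + 4^4 + 3 —bump→ 5^(5 + 1) + 5^5 + 3 = 18753 —(−1)→ 18752
18752 —HB5→ 5^(5 + 1) + 5^5 + 2 —bump→ 6^(6 + 1) + 6^6 + 2 = 326594 —(−1)→ 326593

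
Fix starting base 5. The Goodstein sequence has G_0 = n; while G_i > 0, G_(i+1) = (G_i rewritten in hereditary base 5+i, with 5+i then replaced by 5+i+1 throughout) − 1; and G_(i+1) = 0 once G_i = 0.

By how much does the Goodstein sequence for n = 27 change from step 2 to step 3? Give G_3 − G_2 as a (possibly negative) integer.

14

step 0: 27 = 5^2 + 2; sub 6 for 5: 6^2 + 2; = 38; G_1 = 38−1 = 37
step 1: 37 = 6^2 + 1; sub 7 for 6: 7^2 + 1; = 50; G_2 = 50−1 = 49
step 2: 49 = 7^2; sub 8 for 7: 8^2; = 64; G_3 = 64−1 = 63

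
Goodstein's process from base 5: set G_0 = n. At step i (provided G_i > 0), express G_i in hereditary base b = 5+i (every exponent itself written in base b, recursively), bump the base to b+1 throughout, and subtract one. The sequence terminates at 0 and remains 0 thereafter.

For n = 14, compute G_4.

18

step 0: 14 = 2·5 + 4; sub 6 for 5: 2·6 + 4; = 16; G_1 = 16−1 = 15
step 1: 15 = 2·6 + 3; sub 7 for 6: 2·7 + 3; = 17; G_2 = 17−1 = 16
step 2: 16 = 2·7 + 2; sub 8 for 7: 2·8 + 2; = 18; G_3 = 18−1 = 17
step 3: 17 = 2·8 + 1; sub 9 for 8: 2·9 + 1; = 19; G_4 = 19−1 = 18
step 4: 18 = 2·9; sub 10 for 9: 2·10; = 20; G_5 = 20−1 = 19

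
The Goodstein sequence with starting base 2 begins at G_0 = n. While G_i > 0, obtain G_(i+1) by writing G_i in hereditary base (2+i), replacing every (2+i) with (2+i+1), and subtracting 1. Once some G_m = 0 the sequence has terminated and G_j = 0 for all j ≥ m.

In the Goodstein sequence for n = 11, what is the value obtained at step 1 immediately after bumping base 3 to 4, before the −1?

[0] 11 ≡ 2^(2 + 1) + 2 + 1 (base 2). Lift 3: 85. −1: 84.
[1] 84 ≡ 3^(3 + 1) + 3 (base 3). Lift 4: 1028. −1: 1027.

1028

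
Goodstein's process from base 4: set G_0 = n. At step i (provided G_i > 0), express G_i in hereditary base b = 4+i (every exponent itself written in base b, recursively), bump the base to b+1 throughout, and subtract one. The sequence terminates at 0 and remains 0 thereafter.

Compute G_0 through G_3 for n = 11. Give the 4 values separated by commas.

11, 12, 13, 14

(0) 11|_4 = 2·4 + 3 ↦ 2·5 + 3|_5 = 13 ⇒ 12
(1) 12|_5 = 2·5 + 2 ↦ 2·6 + 2|_6 = 14 ⇒ 13
(2) 13|_6 = 2·6 + 1 ↦ 2·7 + 1|_7 = 15 ⇒ 14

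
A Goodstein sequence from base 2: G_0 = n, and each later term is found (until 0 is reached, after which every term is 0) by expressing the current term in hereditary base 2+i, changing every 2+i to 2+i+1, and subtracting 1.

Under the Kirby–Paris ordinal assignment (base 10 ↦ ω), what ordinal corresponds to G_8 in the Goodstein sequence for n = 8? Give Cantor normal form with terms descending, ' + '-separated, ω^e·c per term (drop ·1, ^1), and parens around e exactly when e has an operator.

base 2: 8 = 2^(2 + 1); at 3: 3^(3 + 1) = 81; next = 80
base 3: 80 = 2·3^3 + 2·3^2 + 2·3 + 2; at 4: 2·4^4 + 2·4^2 + 2·4 + 2 = 554; next = 553
base 4: 553 = 2·4^4 + 2·4^2 + 2·4 + 1; at 5: 2·5^5 + 2·5^2 + 2·5 + 1 = 6311; next = 6310
base 5: 6310 = 2·5^5 + 2·5^2 + 2·5; at 6: 2·6^6 + 2·6^2 + 2·6 = 93396; next = 93395
base 6: 93395 = 2·6^6 + 2·6^2 + 6 + 5; at 7: 2·7^7 + 2·7^2 + 7 + 5 = 1647196; next = 1647195
base 7: 1647195 = 2·7^7 + 2·7^2 + 7 + 4; at 8: 2·8^8 + 2·8^2 + 8 + 4 = 33554572; next = 33554571
base 8: 33554571 = 2·8^8 + 2·8^2 + 8 + 3; at 9: 2·9^9 + 2·9^2 + 9 + 3 = 774841152; next = 774841151
base 9: 774841151 = 2·9^9 + 2·9^2 + 9 + 2; at 10: 2·10^10 + 2·10^2 + 10 + 2 = 20000000212; next = 20000000211

ω^ω·2 + ω^2·2 + ω + 1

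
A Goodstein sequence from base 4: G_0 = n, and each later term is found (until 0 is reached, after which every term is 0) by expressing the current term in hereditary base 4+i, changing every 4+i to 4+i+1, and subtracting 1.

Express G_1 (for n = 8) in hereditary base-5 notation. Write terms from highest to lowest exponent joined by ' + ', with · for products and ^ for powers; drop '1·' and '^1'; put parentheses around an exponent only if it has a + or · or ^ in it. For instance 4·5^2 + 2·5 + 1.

5 + 4

G_0=8  [base 4] 2·4  →[4↦5]→  2·5 = 10  −1 ⇒ G_1=9
G_1=9  [base 5] 5 + 4  →[5↦6]→  6 + 4 = 10  −1 ⇒ G_2=9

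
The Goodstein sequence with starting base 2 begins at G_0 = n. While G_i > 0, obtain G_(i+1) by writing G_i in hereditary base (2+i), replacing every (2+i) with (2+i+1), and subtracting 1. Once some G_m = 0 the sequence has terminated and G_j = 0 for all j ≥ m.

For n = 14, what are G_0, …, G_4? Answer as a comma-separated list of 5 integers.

14, 110, 1281, 18750, 326591

G_0=14  [base 2] 2^(2 + 1) + 2^2 + 2  →[2↦3]→  3^(3 + 1) + 3^3 + 3 = 111  −1 ⇒ G_1=110
G_1=110  [base 3] 3^(3 + 1) + 3^3 + 2  →[3↦4]→  4^(4 + 1) + 4^4 + 2 = 1282  −1 ⇒ G_2=1281
G_2=1281  [base 4] 4^(4 + 1) + 4^4 + 1  →[4↦5]→  5^(5 + 1) + 5^5 + 1 = 18751  −1 ⇒ G_3=18750
G_3=18750  [base 5] 5^(5 + 1) + 5^5  →[5↦6]→  6^(6 + 1) + 6^6 = 326592  −1 ⇒ G_4=326591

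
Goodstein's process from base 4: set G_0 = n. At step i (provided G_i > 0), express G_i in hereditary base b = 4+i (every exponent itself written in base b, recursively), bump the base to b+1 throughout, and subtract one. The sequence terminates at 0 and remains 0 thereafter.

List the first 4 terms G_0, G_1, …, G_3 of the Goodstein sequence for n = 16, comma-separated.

16, 24, 27, 30

16 —HB4→ 4^2 —bump→ 5^2 = 25 —(−1)→ 24
24 —HB5→ 4·5 + 4 —bump→ 4·6 + 4 = 28 —(−1)→ 27
27 —HB6→ 4·6 + 3 —bump→ 4·7 + 3 = 31 —(−1)→ 30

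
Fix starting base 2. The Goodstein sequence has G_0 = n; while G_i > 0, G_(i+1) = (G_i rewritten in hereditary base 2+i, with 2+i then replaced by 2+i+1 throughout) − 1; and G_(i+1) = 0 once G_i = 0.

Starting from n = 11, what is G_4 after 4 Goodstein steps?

279937

G_0 = 11. HB_2(11) = 2^(2 + 1) + 2 + 1. Bump = 85. G_1 = 84.
G_1 = 84. HB_3(84) = 3^(3 + 1) + 3. Bump = 1028. G_2 = 1027.
G_2 = 1027. HB_4(1027) = 4^(4 + 1) + 3. Bump = 15628. G_3 = 15627.
G_3 = 15627. HB_5(15627) = 5^(5 + 1) + 2. Bump = 279938. G_4 = 279937.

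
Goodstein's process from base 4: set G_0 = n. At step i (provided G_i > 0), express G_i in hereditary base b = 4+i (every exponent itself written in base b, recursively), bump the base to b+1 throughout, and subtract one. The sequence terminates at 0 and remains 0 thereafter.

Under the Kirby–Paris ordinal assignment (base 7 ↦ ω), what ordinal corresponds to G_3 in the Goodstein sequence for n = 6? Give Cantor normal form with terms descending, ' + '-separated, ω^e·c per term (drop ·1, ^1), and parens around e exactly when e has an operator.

6

6 —HB4→ 4 + 2 —bump→ 5 + 2 = 7 —(−1)→ 6
6 —HB5→ 5 + 1 —bump→ 6 + 1 = 7 —(−1)→ 6
6 —HB6→ 6 —bump→ 7 = 7 —(−1)→ 6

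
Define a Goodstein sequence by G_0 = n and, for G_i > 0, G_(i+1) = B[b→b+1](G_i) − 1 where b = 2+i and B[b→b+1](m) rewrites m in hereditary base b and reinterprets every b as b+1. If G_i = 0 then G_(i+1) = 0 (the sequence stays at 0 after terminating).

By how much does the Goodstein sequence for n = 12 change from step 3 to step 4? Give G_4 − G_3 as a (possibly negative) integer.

[0] 12 ≡ 2^(2 + 1) + 2^2 (base 2). Lift 3: 108. −1: 107.
[1] 107 ≡ 3^(3 + 1) + 2·3^2 + 2·3 + 2 (base 3). Lift 4: 1066. −1: 1065.
[2] 1065 ≡ 4^(4 + 1) + 2·4^2 + 2·4 + 1 (base 4). Lift 5: 15686. −1: 15685.
[3] 15685 ≡ 5^(5 + 1) + 2·5^2 + 2·5 (base 5). Lift 6: 280020. −1: 280019.

264334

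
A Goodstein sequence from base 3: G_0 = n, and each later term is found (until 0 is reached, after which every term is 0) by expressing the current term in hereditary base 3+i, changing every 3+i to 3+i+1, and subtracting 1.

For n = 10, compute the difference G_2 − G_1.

8

G_0=10  [base 3] 3^2 + 1  →[3↦4]→  4^2 + 1 = 17  −1 ⇒ G_1=16
G_1=16  [base 4] 4^2  →[4↦5]→  5^2 = 25  −1 ⇒ G_2=24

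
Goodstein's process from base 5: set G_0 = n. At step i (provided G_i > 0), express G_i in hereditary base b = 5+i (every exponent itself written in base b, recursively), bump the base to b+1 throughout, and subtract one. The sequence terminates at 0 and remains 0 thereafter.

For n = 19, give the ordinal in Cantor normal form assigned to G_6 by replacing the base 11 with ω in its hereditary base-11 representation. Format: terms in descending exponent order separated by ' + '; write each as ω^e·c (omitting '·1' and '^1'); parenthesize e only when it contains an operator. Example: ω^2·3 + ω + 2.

19 —HB5→ 3·5 + 4 —bump→ 3·6 + 4 = 22 —(−1)→ 21
21 —HB6→ 3·6 + 3 —bump→ 3·7 + 3 = 24 —(−1)→ 23
23 —HB7→ 3·7 + 2 —bump→ 3·8 + 2 = 26 —(−1)→ 25
25 —HB8→ 3·8 + 1 —bump→ 3·9 + 1 = 28 —(−1)→ 27
27 —HB9→ 3·9 —bump→ 3·10 = 30 —(−1)→ 29
29 —HB10→ 2·10 + 9 —bump→ 2·11 + 9 = 31 —(−1)→ 30
30 —HB11→ 2·11 + 8 —bump→ 2·12 + 8 = 32 —(−1)→ 31

ω·2 + 8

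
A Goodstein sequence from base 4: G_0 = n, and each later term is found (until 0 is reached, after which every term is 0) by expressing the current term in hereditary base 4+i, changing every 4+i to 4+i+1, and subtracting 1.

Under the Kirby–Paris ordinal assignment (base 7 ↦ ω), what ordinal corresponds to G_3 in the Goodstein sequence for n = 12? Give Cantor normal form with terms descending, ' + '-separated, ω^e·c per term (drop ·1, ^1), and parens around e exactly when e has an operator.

ω·2 + 2

G_0=12  [base 4] 3·4  →[4↦5]→  3·5 = 15  −1 ⇒ G_1=14
G_1=14  [base 5] 2·5 + 4  →[5↦6]→  2·6 + 4 = 16  −1 ⇒ G_2=15
G_2=15  [base 6] 2·6 + 3  →[6↦7]→  2·7 + 3 = 17  −1 ⇒ G_3=16
G_3=16  [base 7] 2·7 + 2  →[7↦8]→  2·8 + 2 = 18  −1 ⇒ G_4=17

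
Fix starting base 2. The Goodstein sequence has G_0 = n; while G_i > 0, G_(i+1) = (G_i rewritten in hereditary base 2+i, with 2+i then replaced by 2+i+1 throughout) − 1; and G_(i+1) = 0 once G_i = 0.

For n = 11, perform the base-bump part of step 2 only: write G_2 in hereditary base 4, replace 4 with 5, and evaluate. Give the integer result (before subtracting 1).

step 0: 11 = 2^(2 + 1) + 2 + 1; sub 3 for 2: 3^(3 + 1) + 3 + 1; = 85; G_1 = 85−1 = 84
step 1: 84 = 3^(3 + 1) + 3; sub 4 for 3: 4^(4 + 1) + 4; = 1028; G_2 = 1028−1 = 1027
step 2: 1027 = 4^(4 + 1) + 3; sub 5 for 4: 5^(5 + 1) + 3; = 15628; G_3 = 15628−1 = 15627

15628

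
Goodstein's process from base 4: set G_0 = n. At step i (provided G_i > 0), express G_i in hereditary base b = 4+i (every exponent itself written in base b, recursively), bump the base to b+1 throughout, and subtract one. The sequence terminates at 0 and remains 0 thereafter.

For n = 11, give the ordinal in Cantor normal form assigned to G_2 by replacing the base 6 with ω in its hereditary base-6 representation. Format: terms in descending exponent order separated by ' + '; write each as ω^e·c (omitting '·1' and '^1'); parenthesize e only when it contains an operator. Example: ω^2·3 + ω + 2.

ω·2 + 1

[0] 11 ≡ 2·4 + 3 (base 4). Lift 5: 13. −1: 12.
[1] 12 ≡ 2·5 + 2 (base 5). Lift 6: 14. −1: 13.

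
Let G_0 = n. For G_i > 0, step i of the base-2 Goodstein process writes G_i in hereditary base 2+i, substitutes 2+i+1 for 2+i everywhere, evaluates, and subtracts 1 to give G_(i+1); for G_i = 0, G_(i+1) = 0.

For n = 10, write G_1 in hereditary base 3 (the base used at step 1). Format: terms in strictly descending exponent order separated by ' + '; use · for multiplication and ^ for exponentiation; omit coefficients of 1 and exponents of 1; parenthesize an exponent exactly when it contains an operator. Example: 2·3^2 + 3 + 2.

3^(3 + 1) + 2

i=0: 10 = 2^(2 + 1) + 2 (b=2); 2→3: 3^(3 + 1) + 3 = 84; 84−1 = 83
i=1: 83 = 3^(3 + 1) + 2 (b=3); 3→4: 4^(4 + 1) + 2 = 1026; 1026−1 = 1025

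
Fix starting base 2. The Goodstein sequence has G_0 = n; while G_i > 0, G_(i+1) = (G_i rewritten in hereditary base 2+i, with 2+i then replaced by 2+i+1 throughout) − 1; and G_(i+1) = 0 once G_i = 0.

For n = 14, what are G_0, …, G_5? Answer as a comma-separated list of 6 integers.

14, 110, 1281, 18750, 326591, 5862840

(0) 14|_2 = 2^(2 + 1) + 2^2 + 2 ↦ 3^(3 + 1) + 3^3 + 3|_3 = 111 ⇒ 110
(1) 110|_3 = 3^(3 + 1) + 3^3 + 2 ↦ 4^(4 + 1) + 4^4 + 2|_4 = 1282 ⇒ 1281
(2) 1281|_4 = 4^(4 + 1) + 4^4 + 1 ↦ 5^(5 + 1) + 5^5 + 1|_5 = 18751 ⇒ 18750
(3) 18750|_5 = 5^(5 + 1) + 5^5 ↦ 6^(6 + 1) + 6^6|_6 = 326592 ⇒ 326591
(4) 326591|_6 = 6^(6 + 1) + 5·6^5 + 5·6^4 + 5·6^3 + 5·6^2 + 5·6 + 5 ↦ 7^(7 + 1) + 5·7^5 + 5·7^4 + 5·7^3 + 5·7^2 + 5·7 + 5|_7 = 5862841 ⇒ 5862840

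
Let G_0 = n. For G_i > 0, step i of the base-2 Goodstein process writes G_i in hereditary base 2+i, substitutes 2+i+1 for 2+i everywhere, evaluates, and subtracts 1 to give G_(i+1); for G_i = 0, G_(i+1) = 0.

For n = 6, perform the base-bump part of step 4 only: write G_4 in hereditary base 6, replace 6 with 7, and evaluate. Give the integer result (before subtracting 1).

98040

i=0: 6 = 2^2 + 2 (b=2); 2→3: 3^3 + 3 = 30; 30−1 = 29
i=1: 29 = 3^3 + 2 (b=3); 3→4: 4^4 + 2 = 258; 258−1 = 257
i=2: 257 = 4^4 + 1 (b=4); 4→5: 5^5 + 1 = 3126; 3126−1 = 3125
i=3: 3125 = 5^5 (b=5); 5→6: 6^6 = 46656; 46656−1 = 46655
i=4: 46655 = 5·6^5 + 5·6^4 + 5·6^3 + 5·6^2 + 5·6 + 5 (b=6); 6→7: 5·7^5 + 5·7^4 + 5·7^3 + 5·7^2 + 5·7 + 5 = 98040; 98040−1 = 98039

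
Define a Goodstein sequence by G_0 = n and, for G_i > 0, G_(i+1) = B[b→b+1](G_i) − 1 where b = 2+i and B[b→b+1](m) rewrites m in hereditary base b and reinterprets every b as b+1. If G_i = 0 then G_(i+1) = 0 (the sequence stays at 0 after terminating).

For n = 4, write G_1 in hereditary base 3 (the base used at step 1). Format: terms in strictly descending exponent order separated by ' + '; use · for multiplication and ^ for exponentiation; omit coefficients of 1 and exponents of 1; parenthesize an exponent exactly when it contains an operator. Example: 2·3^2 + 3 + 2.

2·3^2 + 2·3 + 2

base 2: 4 = 2^2; at 3: 3^3 = 27; next = 26
base 3: 26 = 2·3^2 + 2·3 + 2; at 4: 2·4^2 + 2·4 + 2 = 42; next = 41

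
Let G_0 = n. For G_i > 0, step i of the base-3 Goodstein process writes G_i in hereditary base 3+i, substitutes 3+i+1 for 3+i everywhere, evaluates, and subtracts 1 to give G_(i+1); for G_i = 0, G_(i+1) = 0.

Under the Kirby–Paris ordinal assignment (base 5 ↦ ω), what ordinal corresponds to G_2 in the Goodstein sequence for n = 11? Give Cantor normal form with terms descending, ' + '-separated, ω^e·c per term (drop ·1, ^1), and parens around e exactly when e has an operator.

[0] 11 ≡ 3^2 + 2 (base 3). Lift 4: 18. −1: 17.
[1] 17 ≡ 4^2 + 1 (base 4). Lift 5: 26. −1: 25.
[2] 25 ≡ 5^2 (base 5). Lift 6: 36. −1: 35.

ω^2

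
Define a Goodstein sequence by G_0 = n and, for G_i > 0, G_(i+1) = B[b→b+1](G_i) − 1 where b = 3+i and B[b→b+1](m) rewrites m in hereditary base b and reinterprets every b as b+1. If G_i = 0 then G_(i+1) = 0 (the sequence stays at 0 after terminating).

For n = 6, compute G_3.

G_0=6  [base 3] 2·3  →[3↦4]→  2·4 = 8  −1 ⇒ G_1=7
G_1=7  [base 4] 4 + 3  →[4↦5]→  5 + 3 = 8  −1 ⇒ G_2=7
G_2=7  [base 5] 5 + 2  →[5↦6]→  6 + 2 = 8  −1 ⇒ G_3=7
G_3=7  [base 6] 6 + 1  →[6↦7]→  7 + 1 = 8  −1 ⇒ G_4=7

7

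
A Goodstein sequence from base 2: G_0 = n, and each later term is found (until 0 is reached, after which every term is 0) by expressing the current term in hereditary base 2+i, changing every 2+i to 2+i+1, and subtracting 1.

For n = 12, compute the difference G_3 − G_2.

14620

base 2: 12 = 2^(2 + 1) + 2^2; at 3: 3^(3 + 1) + 3^3 = 108; next = 107
base 3: 107 = 3^(3 + 1) + 2·3^2 + 2·3 + 2; at 4: 4^(4 + 1) + 2·4^2 + 2·4 + 2 = 1066; next = 1065
base 4: 1065 = 4^(4 + 1) + 2·4^2 + 2·4 + 1; at 5: 5^(5 + 1) + 2·5^2 + 2·5 + 1 = 15686; next = 15685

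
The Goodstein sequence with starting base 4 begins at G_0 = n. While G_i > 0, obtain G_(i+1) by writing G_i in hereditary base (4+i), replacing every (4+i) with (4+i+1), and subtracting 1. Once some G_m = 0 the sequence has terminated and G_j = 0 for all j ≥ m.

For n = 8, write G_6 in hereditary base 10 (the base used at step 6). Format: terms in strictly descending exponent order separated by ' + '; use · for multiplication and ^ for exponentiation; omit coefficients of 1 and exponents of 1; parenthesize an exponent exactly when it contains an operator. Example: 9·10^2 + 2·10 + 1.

G_0 = 8. HB_4(8) = 2·4. Bump = 10. G_1 = 9.
G_1 = 9. HB_5(9) = 5 + 4. Bump = 10. G_2 = 9.
G_2 = 9. HB_6(9) = 6 + 3. Bump = 10. G_3 = 9.
G_3 = 9. HB_7(9) = 7 + 2. Bump = 10. G_4 = 9.
G_4 = 9. HB_8(9) = 8 + 1. Bump = 10. G_5 = 9.
G_5 = 9. HB_9(9) = 9. Bump = 10. G_6 = 9.
G_6 = 9. HB_10(9) = 9. Bump = 9. G_7 = 8.

9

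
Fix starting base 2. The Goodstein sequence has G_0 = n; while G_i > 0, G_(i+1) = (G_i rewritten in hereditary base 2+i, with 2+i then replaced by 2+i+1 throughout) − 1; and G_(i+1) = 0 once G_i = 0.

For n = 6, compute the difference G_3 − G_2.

base 2: 6 = 2^2 + 2; at 3: 3^3 + 3 = 30; next = 29
base 3: 29 = 3^3 + 2; at 4: 4^4 + 2 = 258; next = 257
base 4: 257 = 4^4 + 1; at 5: 5^5 + 1 = 3126; next = 3125

2868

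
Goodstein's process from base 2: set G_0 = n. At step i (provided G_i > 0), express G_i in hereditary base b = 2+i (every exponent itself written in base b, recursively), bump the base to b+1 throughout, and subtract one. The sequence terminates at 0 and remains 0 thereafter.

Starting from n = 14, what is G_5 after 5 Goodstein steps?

G_0=14  [base 2] 2^(2 + 1) + 2^2 + 2  →[2↦3]→  3^(3 + 1) + 3^3 + 3 = 111  −1 ⇒ G_1=110
G_1=110  [base 3] 3^(3 + 1) + 3^3 + 2  →[3↦4]→  4^(4 + 1) + 4^4 + 2 = 1282  −1 ⇒ G_2=1281
G_2=1281  [base 4] 4^(4 + 1) + 4^4 + 1  →[4↦5]→  5^(5 + 1) + 5^5 + 1 = 18751  −1 ⇒ G_3=18750
G_3=18750  [base 5] 5^(5 + 1) + 5^5  →[5↦6]→  6^(6 + 1) + 6^6 = 326592  −1 ⇒ G_4=326591
G_4=326591  [base 6] 6^(6 + 1) + 5·6^5 + 5·6^4 + 5·6^3 + 5·6^2 + 5·6 + 5  →[6↦7]→  7^(7 + 1) + 5·7^5 + 5·7^4 + 5·7^3 + 5·7^2 + 5·7 + 5 = 5862841  −1 ⇒ G_5=5862840

5862840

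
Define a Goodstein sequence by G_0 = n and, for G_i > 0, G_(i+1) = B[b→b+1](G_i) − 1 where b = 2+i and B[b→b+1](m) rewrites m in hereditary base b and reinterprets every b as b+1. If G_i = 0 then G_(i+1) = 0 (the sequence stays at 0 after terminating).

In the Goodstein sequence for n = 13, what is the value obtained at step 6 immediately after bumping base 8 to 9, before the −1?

3486786856

step 0: 13 = 2^(2 + 1) + 2^2 + 1; sub 3 for 2: 3^(3 + 1) + 3^3 + 1; = 109; G_1 = 109−1 = 108
step 1: 108 = 3^(3 + 1) + 3^3; sub 4 for 3: 4^(4 + 1) + 4^4; = 1280; G_2 = 1280−1 = 1279
step 2: 1279 = 4^(4 + 1) + 3·4^3 + 3·4^2 + 3·4 + 3; sub 5 for 4: 5^(5 + 1) + 3·5^3 + 3·5^2 + 3·5 + 3; = 16093; G_3 = 16093−1 = 16092
step 3: 16092 = 5^(5 + 1) + 3·5^3 + 3·5^2 + 3·5 + 2; sub 6 for 5: 6^(6 + 1) + 3·6^3 + 3·6^2 + 3·6 + 2; = 280712; G_4 = 280712−1 = 280711
step 4: 280711 = 6^(6 + 1) + 3·6^3 + 3·6^2 + 3·6 + 1; sub 7 for 6: 7^(7 + 1) + 3·7^3 + 3·7^2 + 3·7 + 1; = 5765999; G_5 = 5765999−1 = 5765998
step 5: 5765998 = 7^(7 + 1) + 3·7^3 + 3·7^2 + 3·7; sub 8 for 7: 8^(8 + 1) + 3·8^3 + 3·8^2 + 3·8; = 134219480; G_6 = 134219480−1 = 134219479
step 6: 134219479 = 8^(8 + 1) + 3·8^3 + 3·8^2 + 2·8 + 7; sub 9 for 8: 9^(9 + 1) + 3·9^3 + 3·9^2 + 2·9 + 7; = 3486786856; G_7 = 3486786856−1 = 3486786855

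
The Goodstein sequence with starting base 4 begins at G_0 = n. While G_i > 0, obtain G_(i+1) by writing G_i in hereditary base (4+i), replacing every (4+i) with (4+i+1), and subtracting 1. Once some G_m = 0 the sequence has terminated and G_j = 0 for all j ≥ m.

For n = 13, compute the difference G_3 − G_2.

i=0: 13 = 3·4 + 1 (b=4); 4→5: 3·5 + 1 = 16; 16−1 = 15
i=1: 15 = 3·5 (b=5); 5→6: 3·6 = 18; 18−1 = 17
i=2: 17 = 2·6 + 5 (b=6); 6→7: 2·7 + 5 = 19; 19−1 = 18

1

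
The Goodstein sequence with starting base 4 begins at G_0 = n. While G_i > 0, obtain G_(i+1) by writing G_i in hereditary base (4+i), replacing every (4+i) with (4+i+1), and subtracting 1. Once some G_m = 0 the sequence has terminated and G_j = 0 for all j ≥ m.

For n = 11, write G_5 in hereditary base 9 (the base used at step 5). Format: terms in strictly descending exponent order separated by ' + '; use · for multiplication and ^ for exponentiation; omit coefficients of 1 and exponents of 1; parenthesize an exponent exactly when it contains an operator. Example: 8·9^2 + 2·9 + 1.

9 + 6

G_0 = 11. HB_4(11) = 2·4 + 3. Bump = 13. G_1 = 12.
G_1 = 12. HB_5(12) = 2·5 + 2. Bump = 14. G_2 = 13.
G_2 = 13. HB_6(13) = 2·6 + 1. Bump = 15. G_3 = 14.
G_3 = 14. HB_7(14) = 2·7. Bump = 16. G_4 = 15.
G_4 = 15. HB_8(15) = 8 + 7. Bump = 16. G_5 = 15.
G_5 = 15. HB_9(15) = 9 + 6. Bump = 16. G_6 = 15.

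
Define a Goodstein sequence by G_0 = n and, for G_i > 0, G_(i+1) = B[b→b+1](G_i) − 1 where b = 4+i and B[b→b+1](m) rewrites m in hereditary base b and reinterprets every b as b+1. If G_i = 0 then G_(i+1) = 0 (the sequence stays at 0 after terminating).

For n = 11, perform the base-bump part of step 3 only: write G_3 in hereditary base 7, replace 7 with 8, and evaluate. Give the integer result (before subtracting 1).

G_0=11  [base 4] 2·4 + 3  →[4↦5]→  2·5 + 3 = 13  −1 ⇒ G_1=12
G_1=12  [base 5] 2·5 + 2  →[5↦6]→  2·6 + 2 = 14  −1 ⇒ G_2=13
G_2=13  [base 6] 2·6 + 1  →[6↦7]→  2·7 + 1 = 15  −1 ⇒ G_3=14

16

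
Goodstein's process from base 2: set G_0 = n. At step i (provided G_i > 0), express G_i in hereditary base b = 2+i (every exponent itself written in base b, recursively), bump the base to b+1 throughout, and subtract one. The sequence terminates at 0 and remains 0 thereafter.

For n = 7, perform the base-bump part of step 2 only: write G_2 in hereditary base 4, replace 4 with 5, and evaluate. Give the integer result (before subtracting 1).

3128

(0) 7|_2 = 2^2 + 2 + 1 ↦ 3^3 + 3 + 1|_3 = 31 ⇒ 30
(1) 30|_3 = 3^3 + 3 ↦ 4^4 + 4|_4 = 260 ⇒ 259
(2) 259|_4 = 4^4 + 3 ↦ 5^5 + 3|_5 = 3128 ⇒ 3127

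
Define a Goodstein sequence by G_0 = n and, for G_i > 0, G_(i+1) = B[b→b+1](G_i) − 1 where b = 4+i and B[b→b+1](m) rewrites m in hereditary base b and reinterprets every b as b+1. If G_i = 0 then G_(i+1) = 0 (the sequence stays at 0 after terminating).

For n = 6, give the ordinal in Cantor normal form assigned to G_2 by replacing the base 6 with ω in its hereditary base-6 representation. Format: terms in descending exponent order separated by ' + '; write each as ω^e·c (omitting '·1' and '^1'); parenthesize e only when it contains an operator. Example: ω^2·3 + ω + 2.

(0) 6|_4 = 4 + 2 ↦ 5 + 2|_5 = 7 ⇒ 6
(1) 6|_5 = 5 + 1 ↦ 6 + 1|_6 = 7 ⇒ 6
(2) 6|_6 = 6 ↦ 7|_7 = 7 ⇒ 6

ω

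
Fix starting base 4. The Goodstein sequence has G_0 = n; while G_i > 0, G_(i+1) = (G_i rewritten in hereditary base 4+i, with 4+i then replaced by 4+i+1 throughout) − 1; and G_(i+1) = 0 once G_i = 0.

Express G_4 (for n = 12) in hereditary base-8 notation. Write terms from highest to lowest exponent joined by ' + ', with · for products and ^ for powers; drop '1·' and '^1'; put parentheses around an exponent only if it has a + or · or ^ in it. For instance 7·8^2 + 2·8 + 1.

[0] 12 ≡ 3·4 (base 4). Lift 5: 15. −1: 14.
[1] 14 ≡ 2·5 + 4 (base 5). Lift 6: 16. −1: 15.
[2] 15 ≡ 2·6 + 3 (base 6). Lift 7: 17. −1: 16.
[3] 16 ≡ 2·7 + 2 (base 7). Lift 8: 18. −1: 17.
[4] 17 ≡ 2·8 + 1 (base 8). Lift 9: 19. −1: 18.

2·8 + 1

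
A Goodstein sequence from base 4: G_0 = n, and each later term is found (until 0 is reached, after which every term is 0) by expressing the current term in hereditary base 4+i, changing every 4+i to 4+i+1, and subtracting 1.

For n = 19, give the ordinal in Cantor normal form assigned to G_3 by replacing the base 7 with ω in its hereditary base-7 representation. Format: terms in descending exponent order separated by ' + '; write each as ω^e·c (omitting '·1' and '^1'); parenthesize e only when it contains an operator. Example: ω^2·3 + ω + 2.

[0] 19 ≡ 4^2 + 3 (base 4). Lift 5: 28. −1: 27.
[1] 27 ≡ 5^2 + 2 (base 5). Lift 6: 38. −1: 37.
[2] 37 ≡ 6^2 + 1 (base 6). Lift 7: 50. −1: 49.
[3] 49 ≡ 7^2 (base 7). Lift 8: 64. −1: 63.

ω^2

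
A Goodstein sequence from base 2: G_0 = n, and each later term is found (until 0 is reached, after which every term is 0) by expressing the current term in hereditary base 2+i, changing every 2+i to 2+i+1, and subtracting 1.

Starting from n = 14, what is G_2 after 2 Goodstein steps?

step 0: 14 = 2^(2 + 1) + 2^2 + 2; sub 3 for 2: 3^(3 + 1) + 3^3 + 3; = 111; G_1 = 111−1 = 110
step 1: 110 = 3^(3 + 1) + 3^3 + 2; sub 4 for 3: 4^(4 + 1) + 4^4 + 2; = 1282; G_2 = 1282−1 = 1281

1281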